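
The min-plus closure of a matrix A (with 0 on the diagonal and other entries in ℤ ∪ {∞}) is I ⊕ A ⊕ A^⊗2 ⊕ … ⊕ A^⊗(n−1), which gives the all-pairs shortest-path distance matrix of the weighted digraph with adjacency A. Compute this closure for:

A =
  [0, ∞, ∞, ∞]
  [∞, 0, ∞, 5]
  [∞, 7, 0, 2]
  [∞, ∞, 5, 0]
Closure =
  [0, ∞, ∞, ∞]
  [∞, 0, 10, 5]
  [∞, 7, 0, 2]
  [∞, 12, 5, 0]

This is the Floyd-Warshall all-pairs shortest-path computation. For each intermediate vertex k = 0, 1, …, 3, update dist[i][j] ← min(dist[i][j], dist[i][k] + dist[k][j]). The final matrix gives, for each (i, j), the minimum total weight of any directed path from i to j (possibly empty when i = j).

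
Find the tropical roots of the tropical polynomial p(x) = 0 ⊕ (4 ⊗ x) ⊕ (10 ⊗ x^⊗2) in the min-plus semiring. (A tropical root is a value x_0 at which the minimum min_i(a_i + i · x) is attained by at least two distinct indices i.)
Roots: {-6, -4}

Each tropical root is a break point of the lower envelope of the lines y = a_i + i · x (there are 3 lines, with slopes 0, 1, ..., 2). Only the lines that attain the minimum somewhere contribute to roots; other lines are dominated. Here the surviving (envelope) indices are i = 2, i = 1, i = 0.
Intersections between consecutive envelope lines give the roots: for adjacent envelope indices i < j the intersection is x = (a_i − a_j) / (j − i). Reading off the sorted break points: {-6, -4}.
Verification: at each break x_0, at least two indices attain the minimum of min_i(a_i + i · x_0).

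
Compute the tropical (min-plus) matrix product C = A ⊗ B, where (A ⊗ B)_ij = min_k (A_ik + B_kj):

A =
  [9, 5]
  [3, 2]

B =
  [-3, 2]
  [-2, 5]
A ⊗ B =
  [3, 10]
  [0, 5]

Apply the min-plus product entry-by-entry:
  C[0][0] = min over k of (A[0][0] + B[0][0] = 9 + -3 = 6, A[0][1] + B[1][0] = 5 + -2 = 3) = 3 (attained at k = 1)
  C[0][1] = min over k of (A[0][0] + B[0][1] = 9 + 2 = 11, A[0][1] + B[1][1] = 5 + 5 = 10) = 10 (attained at k = 1)
  C[1][0] = min over k of (A[1][0] + B[0][0] = 3 + -3 = 0, A[1][1] + B[1][0] = 2 + -2 = 0) = 0 (attained at k = 0)
  C[1][1] = min over k of (A[1][0] + B[0][1] = 3 + 2 = 5, A[1][1] + B[1][1] = 2 + 5 = 7) = 5 (attained at k = 0)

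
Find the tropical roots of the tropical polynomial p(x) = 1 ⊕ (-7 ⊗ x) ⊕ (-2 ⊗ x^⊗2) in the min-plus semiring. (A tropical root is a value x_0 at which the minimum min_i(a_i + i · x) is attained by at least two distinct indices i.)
Roots: {-5, 8}

Each tropical root is a break point of the lower envelope of the lines y = a_i + i · x (there are 3 lines, with slopes 0, 1, ..., 2). Only the lines that attain the minimum somewhere contribute to roots; other lines are dominated. Here the surviving (envelope) indices are i = 2, i = 1, i = 0.
Intersections between consecutive envelope lines give the roots: for adjacent envelope indices i < j the intersection is x = (a_i − a_j) / (j − i). Reading off the sorted break points: {-5, 8}.
Verification: at each break x_0, at least two indices attain the minimum of min_i(a_i + i · x_0).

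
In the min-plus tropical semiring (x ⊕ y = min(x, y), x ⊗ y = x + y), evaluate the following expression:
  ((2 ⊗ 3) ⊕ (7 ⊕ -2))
((2 ⊗ 3) ⊕ (7 ⊕ -2)) = -2

Expand innermost to outermost. Recall ⊕ takes the minimum of its arguments and ⊗ takes their sum. Working out the expression ((2 ⊗ 3) ⊕ (7 ⊕ -2)) gives -2.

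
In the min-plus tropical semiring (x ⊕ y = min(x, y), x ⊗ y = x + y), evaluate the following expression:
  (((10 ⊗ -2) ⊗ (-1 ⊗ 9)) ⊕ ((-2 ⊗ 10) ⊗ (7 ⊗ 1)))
(((10 ⊗ -2) ⊗ (-1 ⊗ 9)) ⊕ ((-2 ⊗ 10) ⊗ (7 ⊗ 1))) = 16

Expand innermost to outermost. Recall ⊕ takes the minimum of its arguments and ⊗ takes their sum. Working out the expression (((10 ⊗ -2) ⊗ (-1 ⊗ 9)) ⊕ ((-2 ⊗ 10) ⊗ (7 ⊗ 1))) gives 16.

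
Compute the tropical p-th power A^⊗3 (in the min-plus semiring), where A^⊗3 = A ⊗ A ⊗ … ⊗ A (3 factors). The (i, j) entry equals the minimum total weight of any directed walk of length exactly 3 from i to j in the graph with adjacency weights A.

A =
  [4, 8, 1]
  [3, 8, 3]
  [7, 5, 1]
A^⊗3 =
  [9, 7, 3]
  [11, 9, 5]
  [9, 7, 3]

Each entry (A^⊗3)_ij equals the minimum over all length-3 walks i = v_0 → v_1 → … → v_3 = j of Σ_t A[v_t][v_{t+1}]. For example, for (i, j) = (0, 2) we minimise over 9 possible intermediate vertex sequences; the minimum is 3, attained along the walk 0 → 2 → 2 → 2.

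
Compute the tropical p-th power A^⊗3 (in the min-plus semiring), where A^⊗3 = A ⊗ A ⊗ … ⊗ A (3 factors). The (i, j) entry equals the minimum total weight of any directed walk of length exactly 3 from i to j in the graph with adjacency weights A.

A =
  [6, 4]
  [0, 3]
A^⊗3 =
  [7, 8]
  [4, 7]

Each entry (A^⊗3)_ij equals the minimum over all length-3 walks i = v_0 → v_1 → … → v_3 = j of Σ_t A[v_t][v_{t+1}]. For example, for (i, j) = (0, 1) we minimise over 4 possible intermediate vertex sequences; the minimum is 8, attained along the walk 0 → 1 → 0 → 1.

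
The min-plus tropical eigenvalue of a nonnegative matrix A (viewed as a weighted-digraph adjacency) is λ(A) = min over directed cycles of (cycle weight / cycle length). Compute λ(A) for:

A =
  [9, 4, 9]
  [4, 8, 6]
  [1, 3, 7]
λ(A) = 11/3

Enumerate directed cycles and compute their means (weight / length). Sample:
  cycle 0 → 0: weight = 9, length = 1, mean = 9/1 ≈ 9.000
  cycle 1 → 1: weight = 8, length = 1, mean = 8/1 ≈ 8.000
  cycle 2 → 2: weight = 7, length = 1, mean = 7/1 ≈ 7.000
  cycle 0 → 1 → 0: weight = 8, length = 2, mean = 8/2 ≈ 4.000
  cycle 0 → 2 → 0: weight = 10, length = 2, mean = 10/2 ≈ 5.000
  cycle 1 → 0 → 1: weight = 8, length = 2, mean = 8/2 ≈ 4.000
Minimum mean = 3.667, attained e.g. along the cycle 0 → 1 → 2 → 0 with weight 11 and length 3. So λ(A) = 11/3 = 11/3.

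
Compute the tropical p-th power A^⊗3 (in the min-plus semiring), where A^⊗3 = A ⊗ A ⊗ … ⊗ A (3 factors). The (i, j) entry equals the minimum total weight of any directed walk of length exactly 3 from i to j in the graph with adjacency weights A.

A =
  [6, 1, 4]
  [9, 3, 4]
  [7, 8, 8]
A^⊗3 =
  [12, 7, 8]
  [14, 9, 10]
  [17, 11, 12]

Each entry (A^⊗3)_ij equals the minimum over all length-3 walks i = v_0 → v_1 → … → v_3 = j of Σ_t A[v_t][v_{t+1}]. For example, for (i, j) = (0, 2) we minimise over 9 possible intermediate vertex sequences; the minimum is 8, attained along the walk 0 → 1 → 1 → 2.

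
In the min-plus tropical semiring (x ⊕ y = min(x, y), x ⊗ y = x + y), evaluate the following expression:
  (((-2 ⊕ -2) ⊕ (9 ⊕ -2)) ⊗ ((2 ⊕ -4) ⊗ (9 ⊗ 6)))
(((-2 ⊕ -2) ⊕ (9 ⊕ -2)) ⊗ ((2 ⊕ -4) ⊗ (9 ⊗ 6))) = 9

Expand innermost to outermost. Recall ⊕ takes the minimum of its arguments and ⊗ takes their sum. Working out the expression (((-2 ⊕ -2) ⊕ (9 ⊕ -2)) ⊗ ((2 ⊕ -4) ⊗ (9 ⊗ 6))) gives 9.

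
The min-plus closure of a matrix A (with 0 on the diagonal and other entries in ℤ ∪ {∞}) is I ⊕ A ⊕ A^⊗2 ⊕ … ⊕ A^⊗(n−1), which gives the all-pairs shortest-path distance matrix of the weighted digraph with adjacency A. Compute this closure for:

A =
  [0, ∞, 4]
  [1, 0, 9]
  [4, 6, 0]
Closure =
  [0, 10, 4]
  [1, 0, 5]
  [4, 6, 0]

This is the Floyd-Warshall all-pairs shortest-path computation. For each intermediate vertex k = 0, 1, …, 2, update dist[i][j] ← min(dist[i][j], dist[i][k] + dist[k][j]). The final matrix gives, for each (i, j), the minimum total weight of any directed path from i to j (possibly empty when i = j).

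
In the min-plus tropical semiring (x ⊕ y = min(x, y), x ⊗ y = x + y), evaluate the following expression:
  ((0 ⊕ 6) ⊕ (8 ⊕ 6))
((0 ⊕ 6) ⊕ (8 ⊕ 6)) = 0

Expand innermost to outermost. Recall ⊕ takes the minimum of its arguments and ⊗ takes their sum. Working out the expression ((0 ⊕ 6) ⊕ (8 ⊕ 6)) gives 0.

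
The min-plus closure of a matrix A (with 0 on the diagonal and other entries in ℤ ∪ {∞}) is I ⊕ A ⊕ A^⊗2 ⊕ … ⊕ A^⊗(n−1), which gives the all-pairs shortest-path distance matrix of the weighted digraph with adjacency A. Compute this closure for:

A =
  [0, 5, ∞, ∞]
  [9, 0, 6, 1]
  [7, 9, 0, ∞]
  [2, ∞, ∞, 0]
Closure =
  [0, 5, 11, 6]
  [3, 0, 6, 1]
  [7, 9, 0, 10]
  [2, 7, 13, 0]

This is the Floyd-Warshall all-pairs shortest-path computation. For each intermediate vertex k = 0, 1, …, 3, update dist[i][j] ← min(dist[i][j], dist[i][k] + dist[k][j]). The final matrix gives, for each (i, j), the minimum total weight of any directed path from i to j (possibly empty when i = j).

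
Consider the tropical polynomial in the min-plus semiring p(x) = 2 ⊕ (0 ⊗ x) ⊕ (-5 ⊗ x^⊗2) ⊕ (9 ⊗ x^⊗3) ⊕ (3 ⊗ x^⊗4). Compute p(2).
p(2) = -1

A tropical monomial a ⊗ x^⊗i evaluates to a + i · x. Evaluating each term at x = 2:
  Term 0 contributes 2 + 0 · 2 = 2
  Term 1 contributes 0 + 1 · 2 = 2
  Term 2 contributes -5 + 2 · 2 = -1
  Term 3 contributes 9 + 3 · 2 = 15
  Term 4 contributes 3 + 4 · 2 = 11
p(2) = ⊕ of these = min[2, 2, -1, 15, 11] = -1.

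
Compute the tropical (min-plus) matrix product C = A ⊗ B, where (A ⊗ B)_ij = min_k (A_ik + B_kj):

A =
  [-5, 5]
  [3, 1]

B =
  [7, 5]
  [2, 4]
A ⊗ B =
  [2, 0]
  [3, 5]

Apply the min-plus product entry-by-entry:
  C[0][0] = min over k of (A[0][0] + B[0][0] = -5 + 7 = 2, A[0][1] + B[1][0] = 5 + 2 = 7) = 2 (attained at k = 0)
  C[0][1] = min over k of (A[0][0] + B[0][1] = -5 + 5 = 0, A[0][1] + B[1][1] = 5 + 4 = 9) = 0 (attained at k = 0)
  C[1][0] = min over k of (A[1][0] + B[0][0] = 3 + 7 = 10, A[1][1] + B[1][0] = 1 + 2 = 3) = 3 (attained at k = 1)
  C[1][1] = min over k of (A[1][0] + B[0][1] = 3 + 5 = 8, A[1][1] + B[1][1] = 1 + 4 = 5) = 5 (attained at k = 1)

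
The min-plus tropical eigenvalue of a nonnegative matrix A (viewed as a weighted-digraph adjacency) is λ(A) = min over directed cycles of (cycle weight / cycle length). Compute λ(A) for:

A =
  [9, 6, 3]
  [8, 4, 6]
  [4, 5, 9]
λ(A) = 7/2

Enumerate directed cycles and compute their means (weight / length). Sample:
  cycle 0 → 0: weight = 9, length = 1, mean = 9/1 ≈ 9.000
  cycle 1 → 1: weight = 4, length = 1, mean = 4/1 ≈ 4.000
  cycle 2 → 2: weight = 9, length = 1, mean = 9/1 ≈ 9.000
  cycle 0 → 1 → 0: weight = 14, length = 2, mean = 14/2 ≈ 7.000
  cycle 0 → 2 → 0: weight = 7, length = 2, mean = 7/2 ≈ 3.500
  cycle 1 → 0 → 1: weight = 14, length = 2, mean = 14/2 ≈ 7.000
Minimum mean = 3.500, attained e.g. along the cycle 0 → 2 → 0 with weight 7 and length 2. So λ(A) = 7/2 = 7/2.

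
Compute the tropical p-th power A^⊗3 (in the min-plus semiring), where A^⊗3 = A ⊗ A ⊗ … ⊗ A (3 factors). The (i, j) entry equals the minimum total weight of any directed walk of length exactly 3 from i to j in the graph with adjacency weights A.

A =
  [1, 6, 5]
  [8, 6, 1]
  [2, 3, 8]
A^⊗3 =
  [3, 8, 7]
  [4, 9, 5]
  [4, 7, 8]

Each entry (A^⊗3)_ij equals the minimum over all length-3 walks i = v_0 → v_1 → … → v_3 = j of Σ_t A[v_t][v_{t+1}]. For example, for (i, j) = (0, 2) we minimise over 9 possible intermediate vertex sequences; the minimum is 7, attained along the walk 0 → 0 → 0 → 2.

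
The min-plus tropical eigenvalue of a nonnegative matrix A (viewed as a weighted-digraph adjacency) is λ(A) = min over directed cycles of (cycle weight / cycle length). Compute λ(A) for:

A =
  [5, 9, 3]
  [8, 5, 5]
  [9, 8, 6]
λ(A) = 5

Enumerate directed cycles and compute their means (weight / length). Sample:
  cycle 0 → 0: weight = 5, length = 1, mean = 5/1 ≈ 5.000
  cycle 1 → 1: weight = 5, length = 1, mean = 5/1 ≈ 5.000
  cycle 2 → 2: weight = 6, length = 1, mean = 6/1 ≈ 6.000
  cycle 0 → 1 → 0: weight = 17, length = 2, mean = 17/2 ≈ 8.500
  cycle 0 → 2 → 0: weight = 12, length = 2, mean = 12/2 ≈ 6.000
  cycle 1 → 0 → 1: weight = 17, length = 2, mean = 17/2 ≈ 8.500
Minimum mean = 5.000, attained e.g. along the cycle 0 → 0 with weight 5 and length 1. So λ(A) = 5/1 = 5.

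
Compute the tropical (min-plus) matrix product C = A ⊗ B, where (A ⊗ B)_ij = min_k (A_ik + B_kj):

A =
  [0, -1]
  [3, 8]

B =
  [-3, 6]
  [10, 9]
A ⊗ B =
  [-3, 6]
  [0, 9]

Apply the min-plus product entry-by-entry:
  C[0][0] = min over k of (A[0][0] + B[0][0] = 0 + -3 = -3, A[0][1] + B[1][0] = -1 + 10 = 9) = -3 (attained at k = 0)
  C[0][1] = min over k of (A[0][0] + B[0][1] = 0 + 6 = 6, A[0][1] + B[1][1] = -1 + 9 = 8) = 6 (attained at k = 0)
  C[1][0] = min over k of (A[1][0] + B[0][0] = 3 + -3 = 0, A[1][1] + B[1][0] = 8 + 10 = 18) = 0 (attained at k = 0)
  C[1][1] = min over k of (A[1][0] + B[0][1] = 3 + 6 = 9, A[1][1] + B[1][1] = 8 + 9 = 17) = 9 (attained at k = 0)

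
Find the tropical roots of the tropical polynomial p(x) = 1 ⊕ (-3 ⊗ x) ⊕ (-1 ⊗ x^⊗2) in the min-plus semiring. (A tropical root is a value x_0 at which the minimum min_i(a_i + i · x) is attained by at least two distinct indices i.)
Roots: {-2, 4}

Each tropical root is a break point of the lower envelope of the lines y = a_i + i · x (there are 3 lines, with slopes 0, 1, ..., 2). Only the lines that attain the minimum somewhere contribute to roots; other lines are dominated. Here the surviving (envelope) indices are i = 2, i = 1, i = 0.
Intersections between consecutive envelope lines give the roots: for adjacent envelope indices i < j the intersection is x = (a_i − a_j) / (j − i). Reading off the sorted break points: {-2, 4}.
Verification: at each break x_0, at least two indices attain the minimum of min_i(a_i + i · x_0).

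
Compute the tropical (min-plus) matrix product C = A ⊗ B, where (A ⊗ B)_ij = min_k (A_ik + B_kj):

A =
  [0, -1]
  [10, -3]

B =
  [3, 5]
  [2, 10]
A ⊗ B =
  [1, 5]
  [-1, 7]

Apply the min-plus product entry-by-entry:
  C[0][0] = min over k of (A[0][0] + B[0][0] = 0 + 3 = 3, A[0][1] + B[1][0] = -1 + 2 = 1) = 1 (attained at k = 1)
  C[0][1] = min over k of (A[0][0] + B[0][1] = 0 + 5 = 5, A[0][1] + B[1][1] = -1 + 10 = 9) = 5 (attained at k = 0)
  C[1][0] = min over k of (A[1][0] + B[0][0] = 10 + 3 = 13, A[1][1] + B[1][0] = -3 + 2 = -1) = -1 (attained at k = 1)
  C[1][1] = min over k of (A[1][0] + B[0][1] = 10 + 5 = 15, A[1][1] + B[1][1] = -3 + 10 = 7) = 7 (attained at k = 1)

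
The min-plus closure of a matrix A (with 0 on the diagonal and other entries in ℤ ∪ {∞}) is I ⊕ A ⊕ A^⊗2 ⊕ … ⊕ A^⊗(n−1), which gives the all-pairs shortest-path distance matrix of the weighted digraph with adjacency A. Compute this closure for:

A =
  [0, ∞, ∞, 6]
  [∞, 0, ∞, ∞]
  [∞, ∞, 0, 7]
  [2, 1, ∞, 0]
Closure =
  [0, 7, ∞, 6]
  [∞, 0, ∞, ∞]
  [9, 8, 0, 7]
  [2, 1, ∞, 0]

This is the Floyd-Warshall all-pairs shortest-path computation. For each intermediate vertex k = 0, 1, …, 3, update dist[i][j] ← min(dist[i][j], dist[i][k] + dist[k][j]). The final matrix gives, for each (i, j), the minimum total weight of any directed path from i to j (possibly empty when i = j).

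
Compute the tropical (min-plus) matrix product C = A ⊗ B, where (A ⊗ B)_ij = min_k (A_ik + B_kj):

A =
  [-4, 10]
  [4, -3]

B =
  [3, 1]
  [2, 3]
A ⊗ B =
  [-1, -3]
  [-1, 0]

Apply the min-plus product entry-by-entry:
  C[0][0] = min over k of (A[0][0] + B[0][0] = -4 + 3 = -1, A[0][1] + B[1][0] = 10 + 2 = 12) = -1 (attained at k = 0)
  C[0][1] = min over k of (A[0][0] + B[0][1] = -4 + 1 = -3, A[0][1] + B[1][1] = 10 + 3 = 13) = -3 (attained at k = 0)
  C[1][0] = min over k of (A[1][0] + B[0][0] = 4 + 3 = 7, A[1][1] + B[1][0] = -3 + 2 = -1) = -1 (attained at k = 1)
  C[1][1] = min over k of (A[1][0] + B[0][1] = 4 + 1 = 5, A[1][1] + B[1][1] = -3 + 3 = 0) = 0 (attained at k = 1)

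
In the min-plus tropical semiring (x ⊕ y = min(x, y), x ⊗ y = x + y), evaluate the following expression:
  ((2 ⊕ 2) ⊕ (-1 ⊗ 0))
((2 ⊕ 2) ⊕ (-1 ⊗ 0)) = -1

Expand innermost to outermost. Recall ⊕ takes the minimum of its arguments and ⊗ takes their sum. Working out the expression ((2 ⊕ 2) ⊕ (-1 ⊗ 0)) gives -1.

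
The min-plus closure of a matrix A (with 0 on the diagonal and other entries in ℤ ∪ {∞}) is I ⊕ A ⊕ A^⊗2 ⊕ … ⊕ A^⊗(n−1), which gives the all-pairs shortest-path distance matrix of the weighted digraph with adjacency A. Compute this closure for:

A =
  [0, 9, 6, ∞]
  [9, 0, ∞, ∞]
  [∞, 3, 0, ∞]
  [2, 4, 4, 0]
Closure =
  [0, 9, 6, ∞]
  [9, 0, 15, ∞]
  [12, 3, 0, ∞]
  [2, 4, 4, 0]

This is the Floyd-Warshall all-pairs shortest-path computation. For each intermediate vertex k = 0, 1, …, 3, update dist[i][j] ← min(dist[i][j], dist[i][k] + dist[k][j]). The final matrix gives, for each (i, j), the minimum total weight of any directed path from i to j (possibly empty when i = j).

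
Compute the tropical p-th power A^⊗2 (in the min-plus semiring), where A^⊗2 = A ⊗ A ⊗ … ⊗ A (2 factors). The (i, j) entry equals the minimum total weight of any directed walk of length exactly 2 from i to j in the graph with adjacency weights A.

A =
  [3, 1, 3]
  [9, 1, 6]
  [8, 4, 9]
A^⊗2 =
  [6, 2, 6]
  [10, 2, 7]
  [11, 5, 10]

Each entry (A^⊗2)_ij equals the minimum over all length-2 walks i = v_0 → v_1 → … → v_2 = j of Σ_t A[v_t][v_{t+1}]. For example, for (i, j) = (0, 2) we minimise over 3 possible intermediate vertex sequences; the minimum is 6, attained along the walk 0 → 0 → 2.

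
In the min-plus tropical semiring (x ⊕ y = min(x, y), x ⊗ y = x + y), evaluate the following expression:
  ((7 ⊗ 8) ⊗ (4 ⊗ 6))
((7 ⊗ 8) ⊗ (4 ⊗ 6)) = 25

Expand innermost to outermost. Recall ⊕ takes the minimum of its arguments and ⊗ takes their sum. Working out the expression ((7 ⊗ 8) ⊗ (4 ⊗ 6)) gives 25.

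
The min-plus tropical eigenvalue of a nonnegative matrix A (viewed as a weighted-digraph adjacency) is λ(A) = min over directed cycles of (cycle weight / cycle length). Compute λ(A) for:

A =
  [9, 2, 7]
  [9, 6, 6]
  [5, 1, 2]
λ(A) = 2

Enumerate directed cycles and compute their means (weight / length). Sample:
  cycle 0 → 0: weight = 9, length = 1, mean = 9/1 ≈ 9.000
  cycle 1 → 1: weight = 6, length = 1, mean = 6/1 ≈ 6.000
  cycle 2 → 2: weight = 2, length = 1, mean = 2/1 ≈ 2.000
  cycle 0 → 1 → 0: weight = 11, length = 2, mean = 11/2 ≈ 5.500
  cycle 0 → 2 → 0: weight = 12, length = 2, mean = 12/2 ≈ 6.000
  cycle 1 → 0 → 1: weight = 11, length = 2, mean = 11/2 ≈ 5.500
Minimum mean = 2.000, attained e.g. along the cycle 2 → 2 with weight 2 and length 1. So λ(A) = 2/1 = 2.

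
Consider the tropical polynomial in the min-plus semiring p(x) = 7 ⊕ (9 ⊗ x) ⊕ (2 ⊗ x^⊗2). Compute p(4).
p(4) = 7

A tropical monomial a ⊗ x^⊗i evaluates to a + i · x. Evaluating each term at x = 4:
  Term 0 contributes 7 + 0 · 4 = 7
  Term 1 contributes 9 + 1 · 4 = 13
  Term 2 contributes 2 + 2 · 4 = 10
p(4) = ⊕ of these = min[7, 13, 10] = 7.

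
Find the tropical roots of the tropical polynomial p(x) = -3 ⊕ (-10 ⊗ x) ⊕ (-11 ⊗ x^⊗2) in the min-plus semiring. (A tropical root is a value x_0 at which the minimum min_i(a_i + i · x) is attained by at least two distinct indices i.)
Roots: {1, 7}

Each tropical root is a break point of the lower envelope of the lines y = a_i + i · x (there are 3 lines, with slopes 0, 1, ..., 2). Only the lines that attain the minimum somewhere contribute to roots; other lines are dominated. Here the surviving (envelope) indices are i = 2, i = 1, i = 0.
Intersections between consecutive envelope lines give the roots: for adjacent envelope indices i < j the intersection is x = (a_i − a_j) / (j − i). Reading off the sorted break points: {1, 7}.
Verification: at each break x_0, at least two indices attain the minimum of min_i(a_i + i · x_0).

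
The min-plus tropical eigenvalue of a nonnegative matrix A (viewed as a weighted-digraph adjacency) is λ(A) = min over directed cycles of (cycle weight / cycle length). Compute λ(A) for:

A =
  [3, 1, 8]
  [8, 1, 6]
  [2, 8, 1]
λ(A) = 1

Enumerate directed cycles and compute their means (weight / length). Sample:
  cycle 0 → 0: weight = 3, length = 1, mean = 3/1 ≈ 3.000
  cycle 1 → 1: weight = 1, length = 1, mean = 1/1 ≈ 1.000
  cycle 2 → 2: weight = 1, length = 1, mean = 1/1 ≈ 1.000
  cycle 0 → 1 → 0: weight = 9, length = 2, mean = 9/2 ≈ 4.500
  cycle 0 → 2 → 0: weight = 10, length = 2, mean = 10/2 ≈ 5.000
  cycle 1 → 0 → 1: weight = 9, length = 2, mean = 9/2 ≈ 4.500
Minimum mean = 1.000, attained e.g. along the cycle 1 → 1 with weight 1 and length 1. So λ(A) = 1/1 = 1.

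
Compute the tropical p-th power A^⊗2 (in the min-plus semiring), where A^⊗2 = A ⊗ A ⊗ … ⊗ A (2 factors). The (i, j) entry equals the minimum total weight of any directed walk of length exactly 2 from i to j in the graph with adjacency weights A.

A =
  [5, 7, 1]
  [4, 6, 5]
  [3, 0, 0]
A^⊗2 =
  [4, 1, 1]
  [8, 5, 5]
  [3, 0, 0]

Each entry (A^⊗2)_ij equals the minimum over all length-2 walks i = v_0 → v_1 → … → v_2 = j of Σ_t A[v_t][v_{t+1}]. For example, for (i, j) = (0, 2) we minimise over 3 possible intermediate vertex sequences; the minimum is 1, attained along the walk 0 → 2 → 2.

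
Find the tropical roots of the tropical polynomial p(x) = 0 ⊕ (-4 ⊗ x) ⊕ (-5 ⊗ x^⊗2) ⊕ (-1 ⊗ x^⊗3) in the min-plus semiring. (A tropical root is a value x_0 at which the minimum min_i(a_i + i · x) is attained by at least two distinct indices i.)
Roots: {-4, 1, 4}

Each tropical root is a break point of the lower envelope of the lines y = a_i + i · x (there are 4 lines, with slopes 0, 1, ..., 3). Only the lines that attain the minimum somewhere contribute to roots; other lines are dominated. Here the surviving (envelope) indices are i = 3, i = 2, i = 1, i = 0.
Intersections between consecutive envelope lines give the roots: for adjacent envelope indices i < j the intersection is x = (a_i − a_j) / (j − i). Reading off the sorted break points: {-4, 1, 4}.
Verification: at each break x_0, at least two indices attain the minimum of min_i(a_i + i · x_0).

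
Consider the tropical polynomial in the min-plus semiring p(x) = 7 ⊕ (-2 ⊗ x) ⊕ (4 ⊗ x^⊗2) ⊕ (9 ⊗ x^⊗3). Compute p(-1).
p(-1) = -3

A tropical monomial a ⊗ x^⊗i evaluates to a + i · x. Evaluating each term at x = -1:
  Term 0 contributes 7 + 0 · -1 = 7
  Term 1 contributes -2 + 1 · -1 = -3
  Term 2 contributes 4 + 2 · -1 = 2
  Term 3 contributes 9 + 3 · -1 = 6
p(-1) = ⊕ of these = min[7, -3, 2, 6] = -3.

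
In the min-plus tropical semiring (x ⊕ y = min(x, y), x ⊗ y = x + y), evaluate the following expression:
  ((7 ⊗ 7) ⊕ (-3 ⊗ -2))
((7 ⊗ 7) ⊕ (-3 ⊗ -2)) = -5

Expand innermost to outermost. Recall ⊕ takes the minimum of its arguments and ⊗ takes their sum. Working out the expression ((7 ⊗ 7) ⊕ (-3 ⊗ -2)) gives -5.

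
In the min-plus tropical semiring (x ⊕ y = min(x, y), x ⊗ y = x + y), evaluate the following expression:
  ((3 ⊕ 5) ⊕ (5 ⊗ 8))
((3 ⊕ 5) ⊕ (5 ⊗ 8)) = 3

Expand innermost to outermost. Recall ⊕ takes the minimum of its arguments and ⊗ takes their sum. Working out the expression ((3 ⊕ 5) ⊕ (5 ⊗ 8)) gives 3.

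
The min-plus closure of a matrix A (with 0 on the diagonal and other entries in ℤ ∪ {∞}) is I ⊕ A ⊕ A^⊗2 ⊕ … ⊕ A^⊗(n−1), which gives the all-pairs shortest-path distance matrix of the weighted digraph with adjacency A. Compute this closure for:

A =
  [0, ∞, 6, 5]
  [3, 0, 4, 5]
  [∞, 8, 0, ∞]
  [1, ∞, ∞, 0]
Closure =
  [0, 14, 6, 5]
  [3, 0, 4, 5]
  [11, 8, 0, 13]
  [1, 15, 7, 0]

This is the Floyd-Warshall all-pairs shortest-path computation. For each intermediate vertex k = 0, 1, …, 3, update dist[i][j] ← min(dist[i][j], dist[i][k] + dist[k][j]). The final matrix gives, for each (i, j), the minimum total weight of any directed path from i to j (possibly empty when i = j).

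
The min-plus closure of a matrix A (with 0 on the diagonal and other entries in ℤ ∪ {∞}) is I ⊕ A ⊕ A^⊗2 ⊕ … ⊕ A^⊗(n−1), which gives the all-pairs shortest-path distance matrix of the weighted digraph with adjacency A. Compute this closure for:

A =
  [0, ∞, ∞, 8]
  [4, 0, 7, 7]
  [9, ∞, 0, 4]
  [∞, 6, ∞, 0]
Closure =
  [0, 14, 21, 8]
  [4, 0, 7, 7]
  [9, 10, 0, 4]
  [10, 6, 13, 0]

This is the Floyd-Warshall all-pairs shortest-path computation. For each intermediate vertex k = 0, 1, …, 3, update dist[i][j] ← min(dist[i][j], dist[i][k] + dist[k][j]). The final matrix gives, for each (i, j), the minimum total weight of any directed path from i to j (possibly empty when i = j).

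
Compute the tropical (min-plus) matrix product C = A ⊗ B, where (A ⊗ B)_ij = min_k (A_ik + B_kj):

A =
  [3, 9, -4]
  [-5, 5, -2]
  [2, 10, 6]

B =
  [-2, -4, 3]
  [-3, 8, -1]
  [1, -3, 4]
A ⊗ B =
  [-3, -7, 0]
  [-7, -9, -2]
  [0, -2, 5]

Apply the min-plus product entry-by-entry:
  C[0][0] = min over k of (A[0][0] + B[0][0] = 3 + -2 = 1, A[0][1] + B[1][0] = 9 + -3 = 6, A[0][2] + B[2][0] = -4 + 1 = -3) = -3 (attained at k = 2)
  C[0][1] = min over k of (A[0][0] + B[0][1] = 3 + -4 = -1, A[0][1] + B[1][1] = 9 + 8 = 17, A[0][2] + B[2][1] = -4 + -3 = -7) = -7 (attained at k = 2)
  C[0][2] = min over k of (A[0][0] + B[0][2] = 3 + 3 = 6, A[0][1] + B[1][2] = 9 + -1 = 8, A[0][2] + B[2][2] = -4 + 4 = 0) = 0 (attained at k = 2)
  C[1][0] = min over k of (A[1][0] + B[0][0] = -5 + -2 = -7, A[1][1] + B[1][0] = 5 + -3 = 2, A[1][2] + B[2][0] = -2 + 1 = -1) = -7 (attained at k = 0)
  C[1][1] = min over k of (A[1][0] + B[0][1] = -5 + -4 = -9, A[1][1] + B[1][1] = 5 + 8 = 13, A[1][2] + B[2][1] = -2 + -3 = -5) = -9 (attained at k = 0)
  C[1][2] = min over k of (A[1][0] + B[0][2] = -5 + 3 = -2, A[1][1] + B[1][2] = 5 + -1 = 4, A[1][2] + B[2][2] = -2 + 4 = 2) = -2 (attained at k = 0)
  C[2][0] = min over k of (A[2][0] + B[0][0] = 2 + -2 = 0, A[2][1] + B[1][0] = 10 + -3 = 7, A[2][2] + B[2][0] = 6 + 1 = 7) = 0 (attained at k = 0)
  C[2][1] = min over k of (A[2][0] + B[0][1] = 2 + -4 = -2, A[2][1] + B[1][1] = 10 + 8 = 18, A[2][2] + B[2][1] = 6 + -3 = 3) = -2 (attained at k = 0)
  C[2][2] = min over k of (A[2][0] + B[0][2] = 2 + 3 = 5, A[2][1] + B[1][2] = 10 + -1 = 9, A[2][2] + B[2][2] = 6 + 4 = 10) = 5 (attained at k = 0)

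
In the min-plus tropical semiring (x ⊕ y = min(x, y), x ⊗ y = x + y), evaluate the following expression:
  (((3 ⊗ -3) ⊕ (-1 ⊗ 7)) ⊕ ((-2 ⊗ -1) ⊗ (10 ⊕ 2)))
(((3 ⊗ -3) ⊕ (-1 ⊗ 7)) ⊕ ((-2 ⊗ -1) ⊗ (10 ⊕ 2))) = -1

Expand innermost to outermost. Recall ⊕ takes the minimum of its arguments and ⊗ takes their sum. Working out the expression (((3 ⊗ -3) ⊕ (-1 ⊗ 7)) ⊕ ((-2 ⊗ -1) ⊗ (10 ⊕ 2))) gives -1.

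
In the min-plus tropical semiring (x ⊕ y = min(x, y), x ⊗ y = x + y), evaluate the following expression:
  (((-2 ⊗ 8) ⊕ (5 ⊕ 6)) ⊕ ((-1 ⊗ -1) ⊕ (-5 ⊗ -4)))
(((-2 ⊗ 8) ⊕ (5 ⊕ 6)) ⊕ ((-1 ⊗ -1) ⊕ (-5 ⊗ -4))) = -9

Expand innermost to outermost. Recall ⊕ takes the minimum of its arguments and ⊗ takes their sum. Working out the expression (((-2 ⊗ 8) ⊕ (5 ⊕ 6)) ⊕ ((-1 ⊗ -1) ⊕ (-5 ⊗ -4))) gives -9.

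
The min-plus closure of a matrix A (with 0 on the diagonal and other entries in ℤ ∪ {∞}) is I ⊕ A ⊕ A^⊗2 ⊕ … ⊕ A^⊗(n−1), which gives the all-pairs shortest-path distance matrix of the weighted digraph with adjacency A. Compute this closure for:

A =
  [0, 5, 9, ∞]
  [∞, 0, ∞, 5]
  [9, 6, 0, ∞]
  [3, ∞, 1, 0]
Closure =
  [0, 5, 9, 10]
  [8, 0, 6, 5]
  [9, 6, 0, 11]
  [3, 7, 1, 0]

This is the Floyd-Warshall all-pairs shortest-path computation. For each intermediate vertex k = 0, 1, …, 3, update dist[i][j] ← min(dist[i][j], dist[i][k] + dist[k][j]). The final matrix gives, for each (i, j), the minimum total weight of any directed path from i to j (possibly empty when i = j).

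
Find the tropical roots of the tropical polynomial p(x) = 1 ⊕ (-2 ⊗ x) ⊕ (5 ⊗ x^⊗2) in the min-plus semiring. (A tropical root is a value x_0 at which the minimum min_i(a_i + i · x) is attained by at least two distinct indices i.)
Roots: {-7, 3}

Each tropical root is a break point of the lower envelope of the lines y = a_i + i · x (there are 3 lines, with slopes 0, 1, ..., 2). Only the lines that attain the minimum somewhere contribute to roots; other lines are dominated. Here the surviving (envelope) indices are i = 2, i = 1, i = 0.
Intersections between consecutive envelope lines give the roots: for adjacent envelope indices i < j the intersection is x = (a_i − a_j) / (j − i). Reading off the sorted break points: {-7, 3}.
Verification: at each break x_0, at least two indices attain the minimum of min_i(a_i + i · x_0).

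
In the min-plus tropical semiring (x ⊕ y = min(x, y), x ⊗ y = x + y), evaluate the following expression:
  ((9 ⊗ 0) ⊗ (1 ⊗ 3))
((9 ⊗ 0) ⊗ (1 ⊗ 3)) = 13

Expand innermost to outermost. Recall ⊕ takes the minimum of its arguments and ⊗ takes their sum. Working out the expression ((9 ⊗ 0) ⊗ (1 ⊗ 3)) gives 13.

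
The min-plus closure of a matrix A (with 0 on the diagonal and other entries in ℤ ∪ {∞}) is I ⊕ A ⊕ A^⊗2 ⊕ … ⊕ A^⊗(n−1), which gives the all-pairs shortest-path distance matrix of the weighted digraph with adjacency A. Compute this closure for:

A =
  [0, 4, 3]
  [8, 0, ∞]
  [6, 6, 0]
Closure =
  [0, 4, 3]
  [8, 0, 11]
  [6, 6, 0]

This is the Floyd-Warshall all-pairs shortest-path computation. For each intermediate vertex k = 0, 1, …, 2, update dist[i][j] ← min(dist[i][j], dist[i][k] + dist[k][j]). The final matrix gives, for each (i, j), the minimum total weight of any directed path from i to j (possibly empty when i = j).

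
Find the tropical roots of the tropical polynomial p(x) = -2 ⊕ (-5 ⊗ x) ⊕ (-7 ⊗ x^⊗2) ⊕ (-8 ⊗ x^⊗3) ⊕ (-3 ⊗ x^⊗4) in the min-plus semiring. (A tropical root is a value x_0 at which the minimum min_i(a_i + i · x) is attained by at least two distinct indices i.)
Roots: {-5, 1, 2, 3}

Each tropical root is a break point of the lower envelope of the lines y = a_i + i · x (there are 5 lines, with slopes 0, 1, ..., 4). Only the lines that attain the minimum somewhere contribute to roots; other lines are dominated. Here the surviving (envelope) indices are i = 4, i = 3, i = 2, i = 1, i = 0.
Intersections between consecutive envelope lines give the roots: for adjacent envelope indices i < j the intersection is x = (a_i − a_j) / (j − i). Reading off the sorted break points: {-5, 1, 2, 3}.
Verification: at each break x_0, at least two indices attain the minimum of min_i(a_i + i · x_0).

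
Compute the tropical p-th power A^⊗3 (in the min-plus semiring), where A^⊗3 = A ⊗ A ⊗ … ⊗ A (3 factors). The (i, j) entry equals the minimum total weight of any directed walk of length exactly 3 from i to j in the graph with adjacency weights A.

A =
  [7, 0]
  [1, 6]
A^⊗3 =
  [7, 1]
  [2, 7]

Each entry (A^⊗3)_ij equals the minimum over all length-3 walks i = v_0 → v_1 → … → v_3 = j of Σ_t A[v_t][v_{t+1}]. For example, for (i, j) = (0, 1) we minimise over 4 possible intermediate vertex sequences; the minimum is 1, attained along the walk 0 → 1 → 0 → 1.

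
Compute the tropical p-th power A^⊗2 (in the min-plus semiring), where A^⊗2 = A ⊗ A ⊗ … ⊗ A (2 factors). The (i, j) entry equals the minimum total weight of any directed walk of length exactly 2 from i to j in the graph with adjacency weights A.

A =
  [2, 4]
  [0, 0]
A^⊗2 =
  [4, 4]
  [0, 0]

Each entry (A^⊗2)_ij equals the minimum over all length-2 walks i = v_0 → v_1 → … → v_2 = j of Σ_t A[v_t][v_{t+1}]. For example, for (i, j) = (0, 1) we minimise over 2 possible intermediate vertex sequences; the minimum is 4, attained along the walk 0 → 1 → 1.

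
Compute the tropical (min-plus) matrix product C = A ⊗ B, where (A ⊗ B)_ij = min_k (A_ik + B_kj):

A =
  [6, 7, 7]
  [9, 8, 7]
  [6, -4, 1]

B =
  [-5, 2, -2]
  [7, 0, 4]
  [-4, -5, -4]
A ⊗ B =
  [1, 2, 3]
  [3, 2, 3]
  [-3, -4, -3]

Apply the min-plus product entry-by-entry:
  C[0][0] = min over k of (A[0][0] + B[0][0] = 6 + -5 = 1, A[0][1] + B[1][0] = 7 + 7 = 14, A[0][2] + B[2][0] = 7 + -4 = 3) = 1 (attained at k = 0)
  C[0][1] = min over k of (A[0][0] + B[0][1] = 6 + 2 = 8, A[0][1] + B[1][1] = 7 + 0 = 7, A[0][2] + B[2][1] = 7 + -5 = 2) = 2 (attained at k = 2)
  C[0][2] = min over k of (A[0][0] + B[0][2] = 6 + -2 = 4, A[0][1] + B[1][2] = 7 + 4 = 11, A[0][2] + B[2][2] = 7 + -4 = 3) = 3 (attained at k = 2)
  C[1][0] = min over k of (A[1][0] + B[0][0] = 9 + -5 = 4, A[1][1] + B[1][0] = 8 + 7 = 15, A[1][2] + B[2][0] = 7 + -4 = 3) = 3 (attained at k = 2)
  C[1][1] = min over k of (A[1][0] + B[0][1] = 9 + 2 = 11, A[1][1] + B[1][1] = 8 + 0 = 8, A[1][2] + B[2][1] = 7 + -5 = 2) = 2 (attained at k = 2)
  C[1][2] = min over k of (A[1][0] + B[0][2] = 9 + -2 = 7, A[1][1] + B[1][2] = 8 + 4 = 12, A[1][2] + B[2][2] = 7 + -4 = 3) = 3 (attained at k = 2)
  C[2][0] = min over k of (A[2][0] + B[0][0] = 6 + -5 = 1, A[2][1] + B[1][0] = -4 + 7 = 3, A[2][2] + B[2][0] = 1 + -4 = -3) = -3 (attained at k = 2)
  C[2][1] = min over k of (A[2][0] + B[0][1] = 6 + 2 = 8, A[2][1] + B[1][1] = -4 + 0 = -4, A[2][2] + B[2][1] = 1 + -5 = -4) = -4 (attained at k = 1)
  C[2][2] = min over k of (A[2][0] + B[0][2] = 6 + -2 = 4, A[2][1] + B[1][2] = -4 + 4 = 0, A[2][2] + B[2][2] = 1 + -4 = -3) = -3 (attained at k = 2)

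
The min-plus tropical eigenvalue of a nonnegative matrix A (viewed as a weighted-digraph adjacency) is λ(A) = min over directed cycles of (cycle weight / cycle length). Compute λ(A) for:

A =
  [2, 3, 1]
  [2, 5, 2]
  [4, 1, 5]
λ(A) = 4/3

Enumerate directed cycles and compute their means (weight / length). Sample:
  cycle 0 → 0: weight = 2, length = 1, mean = 2/1 ≈ 2.000
  cycle 1 → 1: weight = 5, length = 1, mean = 5/1 ≈ 5.000
  cycle 2 → 2: weight = 5, length = 1, mean = 5/1 ≈ 5.000
  cycle 0 → 1 → 0: weight = 5, length = 2, mean = 5/2 ≈ 2.500
  cycle 0 → 2 → 0: weight = 5, length = 2, mean = 5/2 ≈ 2.500
  cycle 1 → 0 → 1: weight = 5, length = 2, mean = 5/2 ≈ 2.500
Minimum mean = 1.333, attained e.g. along the cycle 0 → 2 → 1 → 0 with weight 4 and length 3. So λ(A) = 4/3 = 4/3.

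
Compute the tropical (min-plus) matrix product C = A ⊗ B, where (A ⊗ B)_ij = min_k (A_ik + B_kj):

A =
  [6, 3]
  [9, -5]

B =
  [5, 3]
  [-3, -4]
A ⊗ B =
  [0, -1]
  [-8, -9]

Apply the min-plus product entry-by-entry:
  C[0][0] = min over k of (A[0][0] + B[0][0] = 6 + 5 = 11, A[0][1] + B[1][0] = 3 + -3 = 0) = 0 (attained at k = 1)
  C[0][1] = min over k of (A[0][0] + B[0][1] = 6 + 3 = 9, A[0][1] + B[1][1] = 3 + -4 = -1) = -1 (attained at k = 1)
  C[1][0] = min over k of (A[1][0] + B[0][0] = 9 + 5 = 14, A[1][1] + B[1][0] = -5 + -3 = -8) = -8 (attained at k = 1)
  C[1][1] = min over k of (A[1][0] + B[0][1] = 9 + 3 = 12, A[1][1] + B[1][1] = -5 + -4 = -9) = -9 (attained at k = 1)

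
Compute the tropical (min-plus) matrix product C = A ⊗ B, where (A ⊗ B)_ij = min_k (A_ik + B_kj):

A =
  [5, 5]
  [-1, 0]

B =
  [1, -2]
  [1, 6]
A ⊗ B =
  [6, 3]
  [0, -3]

Apply the min-plus product entry-by-entry:
  C[0][0] = min over k of (A[0][0] + B[0][0] = 5 + 1 = 6, A[0][1] + B[1][0] = 5 + 1 = 6) = 6 (attained at k = 0)
  C[0][1] = min over k of (A[0][0] + B[0][1] = 5 + -2 = 3, A[0][1] + B[1][1] = 5 + 6 = 11) = 3 (attained at k = 0)
  C[1][0] = min over k of (A[1][0] + B[0][0] = -1 + 1 = 0, A[1][1] + B[1][0] = 0 + 1 = 1) = 0 (attained at k = 0)
  C[1][1] = min over k of (A[1][0] + B[0][1] = -1 + -2 = -3, A[1][1] + B[1][1] = 0 + 6 = 6) = -3 (attained at k = 0)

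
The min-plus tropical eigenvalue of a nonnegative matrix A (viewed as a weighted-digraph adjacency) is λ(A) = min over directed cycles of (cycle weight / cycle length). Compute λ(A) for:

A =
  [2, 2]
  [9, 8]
λ(A) = 2

Enumerate directed cycles and compute their means (weight / length). Sample:
  cycle 0 → 0: weight = 2, length = 1, mean = 2/1 ≈ 2.000
  cycle 1 → 1: weight = 8, length = 1, mean = 8/1 ≈ 8.000
  cycle 0 → 1 → 0: weight = 11, length = 2, mean = 11/2 ≈ 5.500
  cycle 1 → 0 → 1: weight = 11, length = 2, mean = 11/2 ≈ 5.500
Minimum mean = 2.000, attained e.g. along the cycle 0 → 0 with weight 2 and length 1. So λ(A) = 2/1 = 2.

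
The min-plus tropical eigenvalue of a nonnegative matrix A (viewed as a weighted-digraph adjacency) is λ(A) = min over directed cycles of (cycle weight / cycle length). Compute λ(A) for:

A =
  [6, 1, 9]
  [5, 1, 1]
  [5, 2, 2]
λ(A) = 1

Enumerate directed cycles and compute their means (weight / length). Sample:
  cycle 0 → 0: weight = 6, length = 1, mean = 6/1 ≈ 6.000
  cycle 1 → 1: weight = 1, length = 1, mean = 1/1 ≈ 1.000
  cycle 2 → 2: weight = 2, length = 1, mean = 2/1 ≈ 2.000
  cycle 0 → 1 → 0: weight = 6, length = 2, mean = 6/2 ≈ 3.000
  cycle 0 → 2 → 0: weight = 14, length = 2, mean = 14/2 ≈ 7.000
  cycle 1 → 0 → 1: weight = 6, length = 2, mean = 6/2 ≈ 3.000
Minimum mean = 1.000, attained e.g. along the cycle 1 → 1 with weight 1 and length 1. So λ(A) = 1/1 = 1.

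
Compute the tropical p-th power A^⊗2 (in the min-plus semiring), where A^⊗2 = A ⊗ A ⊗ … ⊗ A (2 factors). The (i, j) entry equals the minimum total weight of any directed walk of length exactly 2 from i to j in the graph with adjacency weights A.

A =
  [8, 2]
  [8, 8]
A^⊗2 =
  [10, 10]
  [16, 10]

Each entry (A^⊗2)_ij equals the minimum over all length-2 walks i = v_0 → v_1 → … → v_2 = j of Σ_t A[v_t][v_{t+1}]. For example, for (i, j) = (0, 1) we minimise over 2 possible intermediate vertex sequences; the minimum is 10, attained along the walk 0 → 0 → 1.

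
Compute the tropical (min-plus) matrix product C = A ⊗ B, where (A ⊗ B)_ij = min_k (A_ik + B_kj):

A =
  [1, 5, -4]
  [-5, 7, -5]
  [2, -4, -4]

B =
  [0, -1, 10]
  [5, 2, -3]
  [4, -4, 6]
A ⊗ B =
  [0, -8, 2]
  [-5, -9, 1]
  [0, -8, -7]

Apply the min-plus product entry-by-entry:
  C[0][0] = min over k of (A[0][0] + B[0][0] = 1 + 0 = 1, A[0][1] + B[1][0] = 5 + 5 = 10, A[0][2] + B[2][0] = -4 + 4 = 0) = 0 (attained at k = 2)
  C[0][1] = min over k of (A[0][0] + B[0][1] = 1 + -1 = 0, A[0][1] + B[1][1] = 5 + 2 = 7, A[0][2] + B[2][1] = -4 + -4 = -8) = -8 (attained at k = 2)
  C[0][2] = min over k of (A[0][0] + B[0][2] = 1 + 10 = 11, A[0][1] + B[1][2] = 5 + -3 = 2, A[0][2] + B[2][2] = -4 + 6 = 2) = 2 (attained at k = 1)
  C[1][0] = min over k of (A[1][0] + B[0][0] = -5 + 0 = -5, A[1][1] + B[1][0] = 7 + 5 = 12, A[1][2] + B[2][0] = -5 + 4 = -1) = -5 (attained at k = 0)
  C[1][1] = min over k of (A[1][0] + B[0][1] = -5 + -1 = -6, A[1][1] + B[1][1] = 7 + 2 = 9, A[1][2] + B[2][1] = -5 + -4 = -9) = -9 (attained at k = 2)
  C[1][2] = min over k of (A[1][0] + B[0][2] = -5 + 10 = 5, A[1][1] + B[1][2] = 7 + -3 = 4, A[1][2] + B[2][2] = -5 + 6 = 1) = 1 (attained at k = 2)
  C[2][0] = min over k of (A[2][0] + B[0][0] = 2 + 0 = 2, A[2][1] + B[1][0] = -4 + 5 = 1, A[2][2] + B[2][0] = -4 + 4 = 0) = 0 (attained at k = 2)
  C[2][1] = min over k of (A[2][0] + B[0][1] = 2 + -1 = 1, A[2][1] + B[1][1] = -4 + 2 = -2, A[2][2] + B[2][1] = -4 + -4 = -8) = -8 (attained at k = 2)
  C[2][2] = min over k of (A[2][0] + B[0][2] = 2 + 10 = 12, A[2][1] + B[1][2] = -4 + -3 = -7, A[2][2] + B[2][2] = -4 + 6 = 2) = -7 (attained at k = 1)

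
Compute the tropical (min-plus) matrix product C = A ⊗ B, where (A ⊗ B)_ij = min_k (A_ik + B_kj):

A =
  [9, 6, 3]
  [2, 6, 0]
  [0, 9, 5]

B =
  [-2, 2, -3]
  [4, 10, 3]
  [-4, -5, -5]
A ⊗ B =
  [-1, -2, -2]
  [-4, -5, -5]
  [-2, 0, -3]

Apply the min-plus product entry-by-entry:
  C[0][0] = min over k of (A[0][0] + B[0][0] = 9 + -2 = 7, A[0][1] + B[1][0] = 6 + 4 = 10, A[0][2] + B[2][0] = 3 + -4 = -1) = -1 (attained at k = 2)
  C[0][1] = min over k of (A[0][0] + B[0][1] = 9 + 2 = 11, A[0][1] + B[1][1] = 6 + 10 = 16, A[0][2] + B[2][1] = 3 + -5 = -2) = -2 (attained at k = 2)
  C[0][2] = min over k of (A[0][0] + B[0][2] = 9 + -3 = 6, A[0][1] + B[1][2] = 6 + 3 = 9, A[0][2] + B[2][2] = 3 + -5 = -2) = -2 (attained at k = 2)
  C[1][0] = min over k of (A[1][0] + B[0][0] = 2 + -2 = 0, A[1][1] + B[1][0] = 6 + 4 = 10, A[1][2] + B[2][0] = 0 + -4 = -4) = -4 (attained at k = 2)
  C[1][1] = min over k of (A[1][0] + B[0][1] = 2 + 2 = 4, A[1][1] + B[1][1] = 6 + 10 = 16, A[1][2] + B[2][1] = 0 + -5 = -5) = -5 (attained at k = 2)
  C[1][2] = min over k of (A[1][0] + B[0][2] = 2 + -3 = -1, A[1][1] + B[1][2] = 6 + 3 = 9, A[1][2] + B[2][2] = 0 + -5 = -5) = -5 (attained at k = 2)
  C[2][0] = min over k of (A[2][0] + B[0][0] = 0 + -2 = -2, A[2][1] + B[1][0] = 9 + 4 = 13, A[2][2] + B[2][0] = 5 + -4 = 1) = -2 (attained at k = 0)
  C[2][1] = min over k of (A[2][0] + B[0][1] = 0 + 2 = 2, A[2][1] + B[1][1] = 9 + 10 = 19, A[2][2] + B[2][1] = 5 + -5 = 0) = 0 (attained at k = 2)
  C[2][2] = min over k of (A[2][0] + B[0][2] = 0 + -3 = -3, A[2][1] + B[1][2] = 9 + 3 = 12, A[2][2] + B[2][2] = 5 + -5 = 0) = -3 (attained at k = 0)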